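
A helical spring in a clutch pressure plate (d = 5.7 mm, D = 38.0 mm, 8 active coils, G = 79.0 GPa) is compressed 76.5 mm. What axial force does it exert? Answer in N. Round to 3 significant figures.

k = Gd⁴/(8D³N_a) = (79.0×10³)(5.7⁴)/(8·38.0³·8) = 23.746 N/mm
F = k·δ = 23.746 × 76.5 = 1816.6 N

1820 N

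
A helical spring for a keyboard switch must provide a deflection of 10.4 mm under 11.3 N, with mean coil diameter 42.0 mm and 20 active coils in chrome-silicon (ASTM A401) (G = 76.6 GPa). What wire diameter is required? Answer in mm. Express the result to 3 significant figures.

3.60 mm

Required rate k = F/δ = 11.3/10.4 = 1.0865 N/mm
d = (8D³N_a·k / G)^(1/4) = (8·42.0³·20·1.0865 / (76.6×10³))^0.25
  = (168.15)^0.25 = 3.6010 mm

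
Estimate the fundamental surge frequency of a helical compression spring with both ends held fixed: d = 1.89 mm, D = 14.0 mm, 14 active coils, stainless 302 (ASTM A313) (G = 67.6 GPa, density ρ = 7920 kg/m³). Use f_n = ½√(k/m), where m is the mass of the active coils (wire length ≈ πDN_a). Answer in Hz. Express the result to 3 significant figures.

226 Hz

k = Gd⁴/(8D³N_a) = (67.6×10³)(1.89⁴)/(8·14.0³·14) = 2.8067 N/mm = 2806.7 N/m
Wire length L = πDN_a = π·14.0·14 = 615.75 mm
m = ρ·(πd²/4)·L = 7920 × 2.8055×10⁻⁶ m² × 0.61575 m = 0.013682 kg
f_n = ½√(k/m) = 0.5·√(2806.7/0.013682) = 0.5·√(2.0514e+05) = 226.46 Hz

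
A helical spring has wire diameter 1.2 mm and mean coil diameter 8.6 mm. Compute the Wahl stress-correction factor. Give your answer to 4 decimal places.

C = D/d = 8.6/1.2 = 7.1667
K_W = (4C−1)/(4C−4) + 0.615/C = 27.667/24.667 + 0.0858 = 1.2074

1.2074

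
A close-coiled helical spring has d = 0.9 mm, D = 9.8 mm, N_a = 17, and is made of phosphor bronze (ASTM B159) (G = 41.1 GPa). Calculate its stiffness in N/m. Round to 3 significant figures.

k = Gd⁴/(8D³N_a) = (41.1×10³ × 0.9⁴) / (8 × 9.8³ × 17)
  = 26965.7 / 128002 = 0.21067 N/mm = 210.67 N/m

211 N/m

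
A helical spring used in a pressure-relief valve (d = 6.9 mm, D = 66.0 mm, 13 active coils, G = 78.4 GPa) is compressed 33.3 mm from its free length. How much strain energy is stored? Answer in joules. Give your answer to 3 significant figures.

3.30 J

k = Gd⁴/(8D³N_a) = (78.4×10³)(6.9⁴)/(8·66.0³·13) = 5.9436 N/mm
U = ½kδ² = 0.5 × 5.9436 × 33.3² = 3295.4 N·mm = 3.2954 J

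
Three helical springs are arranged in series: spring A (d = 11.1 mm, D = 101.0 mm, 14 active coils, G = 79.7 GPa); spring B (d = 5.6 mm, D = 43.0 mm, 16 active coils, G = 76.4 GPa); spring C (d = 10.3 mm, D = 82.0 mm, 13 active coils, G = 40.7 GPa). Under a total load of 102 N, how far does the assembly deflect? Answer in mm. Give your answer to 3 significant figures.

36.3 mm

k_A = Gd⁴/(8D³N_a) = (79.7×10³)(11.1⁴)/(8·101.0³·14) = 10.485 N/mm
k_B = Gd⁴/(8D³N_a) = (76.4×10³)(5.6⁴)/(8·43.0³·16) = 7.383 N/mm
k_C = Gd⁴/(8D³N_a) = (40.7×10³)(10.3⁴)/(8·82.0³·13) = 7.9886 N/mm
Series: 1/k_eq = 1/10.485 + 1/7.383 + 1/7.9886 = 0.356; k_eq = 2.809 N/mm
δ = F/k_eq = 102/2.809 = 36.312 mm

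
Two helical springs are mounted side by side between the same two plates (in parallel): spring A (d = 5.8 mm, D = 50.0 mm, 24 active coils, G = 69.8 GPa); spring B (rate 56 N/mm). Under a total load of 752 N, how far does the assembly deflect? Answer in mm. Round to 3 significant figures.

k_A = Gd⁴/(8D³N_a) = (69.8×10³)(5.8⁴)/(8·50.0³·24) = 3.2912 N/mm
Parallel: k_eq = 3.2912 + 56 = 59.291 N/mm
δ = F/k_eq = 752/59.291 = 12.683 mm

12.7 mm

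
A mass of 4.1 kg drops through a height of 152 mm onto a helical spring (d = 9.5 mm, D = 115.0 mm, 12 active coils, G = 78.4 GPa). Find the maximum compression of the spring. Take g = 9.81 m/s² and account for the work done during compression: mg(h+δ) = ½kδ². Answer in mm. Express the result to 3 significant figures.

62.9 mm

k = Gd⁴/(8D³N_a) = (78.4×10³)(9.5⁴)/(8·115.0³·12) = 4.3737 N/mm
W = mg = 4.1 × 9.81 = 40.221 N
½kδ² − Wδ − Wh = 0 → δ = (W + √(W² + 2kWh))/k
δ = (40.221 + √(1617.7 + 53477.6))/4.3737 = (40.221 + 234.72)/4.3737 = 62.864 mm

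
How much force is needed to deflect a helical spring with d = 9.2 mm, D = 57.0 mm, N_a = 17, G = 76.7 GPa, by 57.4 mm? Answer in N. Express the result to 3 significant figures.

1250 N

k = Gd⁴/(8D³N_a) = (76.7×10³)(9.2⁴)/(8·57.0³·17) = 21.816 N/mm
F = k·δ = 21.816 × 57.4 = 1252.3 N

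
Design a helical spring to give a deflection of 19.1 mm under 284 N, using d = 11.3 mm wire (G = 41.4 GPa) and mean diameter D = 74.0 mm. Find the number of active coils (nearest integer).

Required rate k = F/δ = 284/19.1 = 14.869 N/mm
N_a = Gd⁴/(8D³k) = (41.4×10³ × 11.3⁴)/(8 × 74.0³ × 14.869)
    = 6.75016e+08 / 4.82026e+07 = 14 → 14 coils

14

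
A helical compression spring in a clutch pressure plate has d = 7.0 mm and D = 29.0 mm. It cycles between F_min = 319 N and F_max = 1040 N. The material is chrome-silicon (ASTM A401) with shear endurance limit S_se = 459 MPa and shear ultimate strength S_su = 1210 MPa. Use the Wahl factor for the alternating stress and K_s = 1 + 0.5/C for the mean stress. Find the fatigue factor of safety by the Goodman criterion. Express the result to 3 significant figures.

2.70

C = D/d = 29.0/7.0 = 4.1429; K_W = (4C−1)/(4C−4)+0.615/C = 1.3871; K_s = 1+0.5/C = 1.1207
F_a = (F_max−F_min)/2 = 360.5 N; F_m = (F_max+F_min)/2 = 679.5 N
τ_a = K_W·8F_aD/(πd³) = 1.3871 × 77.616 = 107.66 MPa
τ_m = K_s·8F_mD/(πd³) = 1.1207 × 146.3 = 163.95 MPa
Goodman: 1/n_f = τ_a/S_se + τ_m/S_su = 107.66/459 + 163.95/1210 = 0.23455 + 0.13550 = 0.37005
n_f = 1/0.37005 = 2.702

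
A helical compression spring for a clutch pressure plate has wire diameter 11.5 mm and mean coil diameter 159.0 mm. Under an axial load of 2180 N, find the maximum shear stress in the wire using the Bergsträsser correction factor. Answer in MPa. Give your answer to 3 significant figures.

636 MPa

Spring index C = D/d = 159.0/11.5 = 13.8261
K_B = (4C+2)/(4C−3) = 57.304/52.304 = 1.0956
τ₀ = 8FD/(πd³) = 8·2180·159.0/(π·11.5³) = 2.77296e+06/4778 = 580.36 MPa
τ_max = K·τ₀ = 1.0956 × 580.36 = 635.84 MPa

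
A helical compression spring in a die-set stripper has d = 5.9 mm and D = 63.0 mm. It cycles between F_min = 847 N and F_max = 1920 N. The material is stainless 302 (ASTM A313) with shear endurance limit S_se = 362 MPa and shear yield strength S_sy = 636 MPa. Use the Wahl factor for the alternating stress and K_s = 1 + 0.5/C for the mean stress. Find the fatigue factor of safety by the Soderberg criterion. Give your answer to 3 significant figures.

C = D/d = 63.0/5.9 = 10.6780; K_W = (4C−1)/(4C−4)+0.615/C = 1.1351; K_s = 1+0.5/C = 1.0468
F_a = (F_max−F_min)/2 = 536.5 N; F_m = (F_max+F_min)/2 = 1383.5 N
τ_a = K_W·8F_aD/(πd³) = 1.1351 × 419.08 = 475.69 MPa
τ_m = K_s·8F_mD/(πd³) = 1.0468 × 1080.7 = 1131.3 MPa
Soderberg: 1/n_f = τ_a/S_se + τ_m/S_sy = 475.69/362 + 1131.3/636 = 1.31406 + 1.77877 = 3.0928
n_f = 1/3.0928 = 0.3233

0.323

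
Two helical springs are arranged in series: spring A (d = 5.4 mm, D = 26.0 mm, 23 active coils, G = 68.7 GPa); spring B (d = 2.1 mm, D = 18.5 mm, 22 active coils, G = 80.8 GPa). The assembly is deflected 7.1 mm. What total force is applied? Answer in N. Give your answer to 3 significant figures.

9.29 N

k_A = Gd⁴/(8D³N_a) = (68.7×10³)(5.4⁴)/(8·26.0³·23) = 18.063 N/mm
k_B = Gd⁴/(8D³N_a) = (80.8×10³)(2.1⁴)/(8·18.5³·22) = 1.4101 N/mm
Series: 1/k_eq = 1/18.063 + 1/1.4101 = 0.76451; k_eq = 1.308 N/mm
F = k_eq·δ = 1.308·7.1 = 9.287 N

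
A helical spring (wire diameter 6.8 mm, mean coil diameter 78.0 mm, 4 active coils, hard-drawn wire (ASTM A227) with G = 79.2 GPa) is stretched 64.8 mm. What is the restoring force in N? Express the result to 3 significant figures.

723 N

k = Gd⁴/(8D³N_a) = (79.2×10³)(6.8⁴)/(8·78.0³·4) = 11.151 N/mm
F = k·δ = 11.151 × 64.8 = 722.61 N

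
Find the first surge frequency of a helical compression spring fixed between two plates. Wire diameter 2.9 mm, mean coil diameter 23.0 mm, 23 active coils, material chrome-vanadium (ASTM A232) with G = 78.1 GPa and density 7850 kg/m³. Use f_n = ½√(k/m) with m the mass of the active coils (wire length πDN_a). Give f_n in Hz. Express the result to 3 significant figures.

84.6 Hz

k = Gd⁴/(8D³N_a) = (78.1×10³)(2.9⁴)/(8·23.0³·23) = 2.4674 N/mm = 2467.4 N/m
Wire length L = πDN_a = π·23.0·23 = 1661.9 mm
m = ρ·(πd²/4)·L = 7850 × 6.6052×10⁻⁶ m² × 1.6619 m = 0.086171 kg
f_n = ½√(k/m) = 0.5·√(2467.4/0.086171) = 0.5·√(28634) = 84.608 Hz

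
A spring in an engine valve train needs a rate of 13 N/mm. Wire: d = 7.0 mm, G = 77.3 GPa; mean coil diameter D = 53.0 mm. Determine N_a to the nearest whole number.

N_a = Gd⁴/(8D³k) = (77.3×10³ × 7.0⁴)/(8 × 53.0³ × 13)
    = 1.85597e+08 / 1.54832e+07 = 11.99 → 12 coils

12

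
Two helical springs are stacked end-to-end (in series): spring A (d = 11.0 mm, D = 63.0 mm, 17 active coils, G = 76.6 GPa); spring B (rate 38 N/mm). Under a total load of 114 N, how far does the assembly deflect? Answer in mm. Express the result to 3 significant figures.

k_A = Gd⁴/(8D³N_a) = (76.6×10³)(11.0⁴)/(8·63.0³·17) = 32.979 N/mm
Series: 1/k_eq = 1/32.979 + 1/38 = 0.056638; k_eq = 17.656 N/mm
δ = F/k_eq = 114/17.656 = 6.4567 mm

6.46 mm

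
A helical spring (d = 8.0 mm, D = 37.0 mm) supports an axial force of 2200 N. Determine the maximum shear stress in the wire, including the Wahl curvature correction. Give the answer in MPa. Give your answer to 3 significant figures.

Spring index C = D/d = 37.0/8.0 = 4.6250
K_W = (4C−1)/(4C−4) + 0.615/C = 17.500/14.500 + 0.1330 = 1.3399
τ₀ = 8FD/(πd³) = 8·2200·37.0/(π·8.0³) = 651200/1608.5 = 404.85 MPa
τ_max = K·τ₀ = 1.3399 × 404.85 = 542.45 MPa

542 MPa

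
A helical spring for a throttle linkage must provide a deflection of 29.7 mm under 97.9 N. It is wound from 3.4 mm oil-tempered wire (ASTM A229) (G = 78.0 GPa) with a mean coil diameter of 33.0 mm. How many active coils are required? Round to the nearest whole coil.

Required rate k = F/δ = 97.9/29.7 = 3.2963 N/mm
N_a = Gd⁴/(8D³k) = (78.0×10³ × 3.4⁴)/(8 × 33.0³ × 3.2963)
    = 1.04234e+07 / 947672 = 11 → 11 coils

11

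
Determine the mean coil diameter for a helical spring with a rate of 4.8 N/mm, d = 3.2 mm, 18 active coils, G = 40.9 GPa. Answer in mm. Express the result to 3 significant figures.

D = (Gd⁴/(8N_a·k))^(1/3) = (40.9×10³·3.2⁴/(8·18·4.8))^(1/3)
  = (6204.68)^(1/3) = 18.3755 mm

18.4 mm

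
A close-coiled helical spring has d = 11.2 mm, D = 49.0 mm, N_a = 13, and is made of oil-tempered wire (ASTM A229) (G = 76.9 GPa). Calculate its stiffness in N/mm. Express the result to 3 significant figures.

98.9 N/mm

k = Gd⁴/(8D³N_a) = (76.9×10³ × 11.2⁴) / (8 × 49.0³ × 13)
  = 1.21004e+09 / 1.22355e+07 = 98.896 N/mm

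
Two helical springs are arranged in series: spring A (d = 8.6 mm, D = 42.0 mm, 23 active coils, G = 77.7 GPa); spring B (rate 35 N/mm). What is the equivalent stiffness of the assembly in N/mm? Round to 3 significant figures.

k_A = Gd⁴/(8D³N_a) = (77.7×10³)(8.6⁴)/(8·42.0³·23) = 31.178 N/mm
Series: 1/k_eq = 1/31.178 + 1/35 = 0.060645; k_eq = 16.489 N/mm

16.5 N/mm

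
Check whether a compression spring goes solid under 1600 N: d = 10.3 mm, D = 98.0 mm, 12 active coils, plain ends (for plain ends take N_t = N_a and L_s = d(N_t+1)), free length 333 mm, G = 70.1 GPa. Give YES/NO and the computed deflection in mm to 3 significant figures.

k = Gd⁴/(8D³N_a) = (70.1×10³)(10.3⁴)/(8·98.0³·12) = 8.7321 N/mm
N_t = 12; L_s = 10.3·13 = 133.9 mm; δ_solid = L₀ − L_s = 333 − 133.9 = 199.1 mm
δ = F/k = 1600/8.7321 = 183.23 mm
δ < δ_solid → spring does not go solid

NO, δ = 183 mm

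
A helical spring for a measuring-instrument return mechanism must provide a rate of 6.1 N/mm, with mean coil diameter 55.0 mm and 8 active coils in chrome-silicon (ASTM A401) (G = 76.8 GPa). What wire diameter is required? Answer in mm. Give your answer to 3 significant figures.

d = (8D³N_a·k / G)^(1/4) = (8·55.0³·8·6.1 / (76.8×10³))^0.25
  = (845.74)^0.25 = 5.3927 mm

5.39 mm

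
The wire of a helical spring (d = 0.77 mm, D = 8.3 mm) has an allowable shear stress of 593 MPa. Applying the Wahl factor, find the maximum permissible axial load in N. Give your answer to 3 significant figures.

C = D/d = 8.3/0.77 = 10.7792
K_W = (4C−1)/(4C−4) + 0.615/C = 42.117/39.117 + 0.0571 = 1.1337
τ_max = K·8FD/(πd³) → F_max = τ_allow·πd³/(8DK)
F_max = 593·π·0.77³/(8·8.3·1.1337) = 850.5/75.281 = 11.298 N

11.3 N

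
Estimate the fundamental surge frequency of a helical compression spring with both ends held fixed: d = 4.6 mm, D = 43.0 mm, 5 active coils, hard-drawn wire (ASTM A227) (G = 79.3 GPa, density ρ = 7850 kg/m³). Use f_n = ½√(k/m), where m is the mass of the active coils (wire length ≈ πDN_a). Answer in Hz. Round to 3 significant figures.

k = Gd⁴/(8D³N_a) = (79.3×10³)(4.6⁴)/(8·43.0³·5) = 11.164 N/mm = 11164 N/m
Wire length L = πDN_a = π·43.0·5 = 675.44 mm
m = ρ·(πd²/4)·L = 7850 × 16.619×10⁻⁶ m² × 0.67544 m = 0.088118 kg
f_n = ½√(k/m) = 0.5·√(11164/0.088118) = 0.5·√(1.267e+05) = 177.97 Hz

178 Hz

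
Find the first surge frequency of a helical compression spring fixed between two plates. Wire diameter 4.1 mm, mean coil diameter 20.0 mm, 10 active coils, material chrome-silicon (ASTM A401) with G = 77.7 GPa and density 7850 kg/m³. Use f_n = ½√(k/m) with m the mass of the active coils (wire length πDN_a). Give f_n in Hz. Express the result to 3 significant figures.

k = Gd⁴/(8D³N_a) = (77.7×10³)(4.1⁴)/(8·20.0³·10) = 34.307 N/mm = 34307 N/m
Wire length L = πDN_a = π·20.0·10 = 628.32 mm
m = ρ·(πd²/4)·L = 7850 × 13.203×10⁻⁶ m² × 0.62832 m = 0.065119 kg
f_n = ½√(k/m) = 0.5·√(34307/0.065119) = 0.5·√(5.2683e+05) = 362.91 Hz

363 Hz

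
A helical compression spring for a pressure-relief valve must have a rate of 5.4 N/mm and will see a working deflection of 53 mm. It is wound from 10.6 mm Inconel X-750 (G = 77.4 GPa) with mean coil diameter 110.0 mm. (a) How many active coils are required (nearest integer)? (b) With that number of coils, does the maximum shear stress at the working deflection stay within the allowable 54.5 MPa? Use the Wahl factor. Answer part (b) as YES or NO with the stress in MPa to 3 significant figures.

(a) 17 coils; (b) NO, τ_max = 76.7 MPa

N_a = Gd⁴/(8D³k) = (77.4×10³)(10.6⁴)/(8·110.0³·5.4) = 16.99 → N_a = 17
Actual rate k = Gd⁴/(8D³·17) = 5.3982 N/mm
Working load F = kδ = 5.3982·53 = 286.1 N
C = 110.0/10.6 = 10.3774; K_W = (4C−1)/(4C−4)+0.615/C = 1.1392
τ_max = K_W·8FD/(πd³) = 1.1392·67.288 = 76.658 MPa
τ_max > 54.5 MPa → exceeds allowable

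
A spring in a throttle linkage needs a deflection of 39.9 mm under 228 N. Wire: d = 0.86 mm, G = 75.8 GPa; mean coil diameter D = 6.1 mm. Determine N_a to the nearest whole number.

4

Required rate k = F/δ = 228/39.9 = 5.7143 N/mm
N_a = Gd⁴/(8D³k) = (75.8×10³ × 0.86⁴)/(8 × 6.1³ × 5.7143)
    = 41463.2 / 10376.3 = 3.996 → 4 coils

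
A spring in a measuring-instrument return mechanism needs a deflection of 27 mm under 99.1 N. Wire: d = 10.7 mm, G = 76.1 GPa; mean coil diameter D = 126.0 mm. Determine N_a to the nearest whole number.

17

Required rate k = F/δ = 99.1/27 = 3.6704 N/mm
N_a = Gd⁴/(8D³k) = (76.1×10³ × 10.7⁴)/(8 × 126.0³ × 3.6704)
    = 9.97516e+08 / 5.8737e+07 = 16.98 → 17 coils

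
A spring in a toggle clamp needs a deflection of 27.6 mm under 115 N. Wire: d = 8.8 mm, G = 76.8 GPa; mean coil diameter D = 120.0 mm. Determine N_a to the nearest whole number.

Required rate k = F/δ = 115/27.6 = 4.1667 N/mm
N_a = Gd⁴/(8D³k) = (76.8×10³ × 8.8⁴)/(8 × 120.0³ × 4.1667)
    = 4.60566e+08 / 5.76e+07 = 7.996 → 8 coils

8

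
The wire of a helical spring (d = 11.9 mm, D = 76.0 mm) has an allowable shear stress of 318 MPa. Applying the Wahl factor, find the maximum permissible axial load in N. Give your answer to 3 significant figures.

C = D/d = 76.0/11.9 = 6.3866
K_W = (4C−1)/(4C−4) + 0.615/C = 24.546/21.546 + 0.0963 = 1.2355
τ_max = K·8FD/(πd³) → F_max = τ_allow·πd³/(8DK)
F_max = 318·π·11.9³/(8·76.0·1.2355) = 1.6835e+06/751.2 = 2241.1 N

2240 N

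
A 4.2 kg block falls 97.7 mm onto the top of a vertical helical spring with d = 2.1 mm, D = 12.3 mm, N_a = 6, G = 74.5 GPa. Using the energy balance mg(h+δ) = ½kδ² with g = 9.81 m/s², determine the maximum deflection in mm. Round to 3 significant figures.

25.0 mm

k = Gd⁴/(8D³N_a) = (74.5×10³)(2.1⁴)/(8·12.3³·6) = 16.221 N/mm
W = mg = 4.2 × 9.81 = 41.202 N
½kδ² − Wδ − Wh = 0 → δ = (W + √(W² + 2kWh))/k
δ = (41.202 + √(1697.6 + 130593))/16.221 = (41.202 + 363.72)/16.221 = 24.963 mm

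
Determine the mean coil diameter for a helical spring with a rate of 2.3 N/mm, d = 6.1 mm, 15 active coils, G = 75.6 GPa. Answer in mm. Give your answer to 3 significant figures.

D = (Gd⁴/(8N_a·k))^(1/3) = (75.6×10³·6.1⁴/(8·15·2.3))^(1/3)
  = (379256)^(1/3) = 72.3842 mm

72.4 mm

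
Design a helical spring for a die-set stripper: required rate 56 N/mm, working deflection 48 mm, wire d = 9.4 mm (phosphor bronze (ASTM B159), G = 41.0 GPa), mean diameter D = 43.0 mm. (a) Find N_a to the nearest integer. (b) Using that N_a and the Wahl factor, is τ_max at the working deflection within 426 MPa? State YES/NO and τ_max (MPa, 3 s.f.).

N_a = Gd⁴/(8D³k) = (41.0×10³)(9.4⁴)/(8·43.0³·56) = 8.987 → N_a = 9
Actual rate k = Gd⁴/(8D³·9) = 55.919 N/mm
Working load F = kδ = 55.919·48 = 2684.1 N
C = 43.0/9.4 = 4.5745; K_W = (4C−1)/(4C−4)+0.615/C = 1.3443
τ_max = K_W·8FD/(πd³) = 1.3443·353.85 = 475.67 MPa
τ_max > 426 MPa → exceeds allowable

(a) 9 coils; (b) NO, τ_max = 476 MPa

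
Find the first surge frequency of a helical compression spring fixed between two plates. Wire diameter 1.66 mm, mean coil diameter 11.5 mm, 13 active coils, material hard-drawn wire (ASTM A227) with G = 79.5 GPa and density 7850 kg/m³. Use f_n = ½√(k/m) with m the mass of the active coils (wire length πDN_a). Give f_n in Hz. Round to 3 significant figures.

k = Gd⁴/(8D³N_a) = (79.5×10³)(1.66⁴)/(8·11.5³·13) = 3.8166 N/mm = 3816.6 N/m
Wire length L = πDN_a = π·11.5·13 = 469.67 mm
m = ρ·(πd²/4)·L = 7850 × 2.1642×10⁻⁶ m² × 0.46967 m = 0.0079793 kg
f_n = ½√(k/m) = 0.5·√(3816.6/0.0079793) = 0.5·√(4.7831e+05) = 345.8 Hz

346 Hz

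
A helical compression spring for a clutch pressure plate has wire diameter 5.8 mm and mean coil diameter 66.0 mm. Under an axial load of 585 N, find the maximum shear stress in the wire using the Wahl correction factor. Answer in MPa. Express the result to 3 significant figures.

568 MPa

Spring index C = D/d = 66.0/5.8 = 11.3793
K_W = (4C−1)/(4C−4) + 0.615/C = 44.517/41.517 + 0.0540 = 1.1263
τ₀ = 8FD/(πd³) = 8·585·66.0/(π·5.8³) = 308880/612.96 = 503.91 MPa
τ_max = K·τ₀ = 1.1263 × 503.91 = 567.56 MPa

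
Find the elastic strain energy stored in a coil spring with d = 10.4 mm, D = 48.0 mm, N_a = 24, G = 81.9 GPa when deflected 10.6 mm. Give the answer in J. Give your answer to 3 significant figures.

2.53 J

k = Gd⁴/(8D³N_a) = (81.9×10³)(10.4⁴)/(8·48.0³·24) = 45.122 N/mm
U = ½kδ² = 0.5 × 45.122 × 10.6² = 2535 N·mm = 2.535 J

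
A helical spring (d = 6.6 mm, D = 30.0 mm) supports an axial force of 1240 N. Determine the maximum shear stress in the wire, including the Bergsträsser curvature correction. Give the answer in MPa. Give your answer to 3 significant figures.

438 MPa

Spring index C = D/d = 30.0/6.6 = 4.5455
K_B = (4C+2)/(4C−3) = 20.182/15.182 = 1.3293
τ₀ = 8FD/(πd³) = 8·1240·30.0/(π·6.6³) = 297600/903.2 = 329.5 MPa
τ_max = K·τ₀ = 1.3293 × 329.5 = 438.01 MPa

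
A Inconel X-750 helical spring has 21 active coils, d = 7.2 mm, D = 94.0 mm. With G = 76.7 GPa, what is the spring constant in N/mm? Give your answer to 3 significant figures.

1.48 N/mm

k = Gd⁴/(8D³N_a) = (76.7×10³ × 7.2⁴) / (8 × 94.0³ × 21)
  = 2.06122e+08 / 1.39538e+08 = 1.4772 N/mm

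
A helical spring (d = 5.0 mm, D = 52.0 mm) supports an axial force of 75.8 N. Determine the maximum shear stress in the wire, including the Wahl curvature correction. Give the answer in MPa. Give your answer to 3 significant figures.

91.5 MPa

Spring index C = D/d = 52.0/5.0 = 10.4000
K_W = (4C−1)/(4C−4) + 0.615/C = 40.600/37.600 + 0.0591 = 1.1389
τ₀ = 8FD/(πd³) = 8·75.8·52.0/(π·5.0³) = 31532.8/392.7 = 80.298 MPa
τ_max = K·τ₀ = 1.1389 × 80.298 = 91.453 MPa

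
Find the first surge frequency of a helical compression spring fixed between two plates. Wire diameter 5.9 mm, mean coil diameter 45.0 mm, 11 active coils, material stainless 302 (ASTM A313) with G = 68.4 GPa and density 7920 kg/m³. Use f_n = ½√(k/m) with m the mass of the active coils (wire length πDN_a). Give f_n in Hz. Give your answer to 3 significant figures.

87.6 Hz

k = Gd⁴/(8D³N_a) = (68.4×10³)(5.9⁴)/(8·45.0³·11) = 10.336 N/mm = 10336 N/m
Wire length L = πDN_a = π·45.0·11 = 1555.1 mm
m = ρ·(πd²/4)·L = 7920 × 27.34×10⁻⁶ m² × 1.5551 m = 0.33672 kg
f_n = ½√(k/m) = 0.5·√(10336/0.33672) = 0.5·√(30695) = 87.6 Hz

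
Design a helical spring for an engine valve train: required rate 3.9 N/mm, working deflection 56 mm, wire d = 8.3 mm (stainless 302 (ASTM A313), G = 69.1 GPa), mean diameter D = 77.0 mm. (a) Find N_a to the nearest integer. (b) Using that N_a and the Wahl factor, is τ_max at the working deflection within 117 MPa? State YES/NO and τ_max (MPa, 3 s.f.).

N_a = Gd⁴/(8D³k) = (69.1×10³)(8.3⁴)/(8·77.0³·3.9) = 23.02 → N_a = 23
Actual rate k = Gd⁴/(8D³·23) = 3.9039 N/mm
Working load F = kδ = 3.9039·56 = 218.62 N
C = 77.0/8.3 = 9.2771; K_W = (4C−1)/(4C−4)+0.615/C = 1.1569
τ_max = K_W·8FD/(πd³) = 1.1569·74.97 = 86.733 MPa
τ_max ≤ 117 MPa → acceptable

(a) 23 coils; (b) YES, τ_max = 86.7 MPa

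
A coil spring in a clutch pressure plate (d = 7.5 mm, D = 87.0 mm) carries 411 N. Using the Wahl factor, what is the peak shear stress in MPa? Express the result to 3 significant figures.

Spring index C = D/d = 87.0/7.5 = 11.6000
K_W = (4C−1)/(4C−4) + 0.615/C = 45.400/42.400 + 0.0530 = 1.1238
τ₀ = 8FD/(πd³) = 8·411·87.0/(π·7.5³) = 286056/1325.4 = 215.83 MPa
τ_max = K·τ₀ = 1.1238 × 215.83 = 242.55 MPa

243 MPa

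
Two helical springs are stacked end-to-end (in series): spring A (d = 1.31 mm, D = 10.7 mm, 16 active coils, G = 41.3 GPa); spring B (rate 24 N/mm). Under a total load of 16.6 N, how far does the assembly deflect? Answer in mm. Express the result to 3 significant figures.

k_A = Gd⁴/(8D³N_a) = (41.3×10³)(1.31⁴)/(8·10.7³·16) = 0.77566 N/mm
Series: 1/k_eq = 1/0.77566 + 1/24 = 1.3309; k_eq = 0.75138 N/mm
δ = F/k_eq = 16.6/0.75138 = 22.093 mm

22.1 mm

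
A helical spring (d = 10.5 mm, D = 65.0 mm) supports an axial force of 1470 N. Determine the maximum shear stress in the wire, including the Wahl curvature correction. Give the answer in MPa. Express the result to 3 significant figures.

Spring index C = D/d = 65.0/10.5 = 6.1905
K_W = (4C−1)/(4C−4) + 0.615/C = 23.762/20.762 + 0.0993 = 1.2438
τ₀ = 8FD/(πd³) = 8·1470·65.0/(π·10.5³) = 764400/3636.8 = 210.19 MPa
τ_max = K·τ₀ = 1.2438 × 210.19 = 261.44 MPa

261 MPa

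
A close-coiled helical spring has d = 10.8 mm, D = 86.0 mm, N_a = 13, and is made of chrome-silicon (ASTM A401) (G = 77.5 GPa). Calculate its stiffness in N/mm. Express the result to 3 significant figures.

15.9 N/mm

k = Gd⁴/(8D³N_a) = (77.5×10³ × 10.8⁴) / (8 × 86.0³ × 13)
  = 1.05438e+09 / 6.61498e+07 = 15.939 N/mm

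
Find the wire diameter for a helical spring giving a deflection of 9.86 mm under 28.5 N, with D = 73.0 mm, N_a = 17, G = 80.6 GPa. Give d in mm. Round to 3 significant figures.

Required rate k = F/δ = 28.5/9.86 = 2.8905 N/mm
d = (8D³N_a·k / G)^(1/4) = (8·73.0³·17·2.8905 / (80.6×10³))^0.25
  = (1897.3)^0.25 = 6.5999 mm

6.60 mm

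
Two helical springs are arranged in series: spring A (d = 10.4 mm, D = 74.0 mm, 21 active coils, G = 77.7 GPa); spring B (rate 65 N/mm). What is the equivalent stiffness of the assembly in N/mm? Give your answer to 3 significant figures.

11.1 N/mm

k_A = Gd⁴/(8D³N_a) = (77.7×10³)(10.4⁴)/(8·74.0³·21) = 13.352 N/mm
Series: 1/k_eq = 1/13.352 + 1/65 = 0.090279; k_eq = 11.077 N/mm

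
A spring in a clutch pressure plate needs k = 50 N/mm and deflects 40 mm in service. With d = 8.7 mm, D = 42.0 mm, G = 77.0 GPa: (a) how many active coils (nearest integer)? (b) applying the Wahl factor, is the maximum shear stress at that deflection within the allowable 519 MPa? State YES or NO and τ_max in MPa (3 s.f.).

N_a = Gd⁴/(8D³k) = (77.0×10³)(8.7⁴)/(8·42.0³·50) = 14.89 → N_a = 15
Actual rate k = Gd⁴/(8D³·15) = 49.618 N/mm
Working load F = kδ = 49.618·40 = 1984.7 N
C = 42.0/8.7 = 4.8276; K_W = (4C−1)/(4C−4)+0.615/C = 1.3233
τ_max = K_W·8FD/(πd³) = 1.3233·322.35 = 426.58 MPa
τ_max ≤ 519 MPa → acceptable

(a) 15 coils; (b) YES, τ_max = 427 MPa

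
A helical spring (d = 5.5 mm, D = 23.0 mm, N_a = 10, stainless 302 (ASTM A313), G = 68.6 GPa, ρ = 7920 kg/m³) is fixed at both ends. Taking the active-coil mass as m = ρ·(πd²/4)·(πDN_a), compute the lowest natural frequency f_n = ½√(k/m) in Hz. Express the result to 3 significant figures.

344 Hz

k = Gd⁴/(8D³N_a) = (68.6×10³)(5.5⁴)/(8·23.0³·10) = 64.491 N/mm = 64491 N/m
Wire length L = πDN_a = π·23.0·10 = 722.57 mm
m = ρ·(πd²/4)·L = 7920 × 23.758×10⁻⁶ m² × 0.72257 m = 0.13596 kg
f_n = ½√(k/m) = 0.5·√(64491/0.13596) = 0.5·√(4.7433e+05) = 344.36 Hz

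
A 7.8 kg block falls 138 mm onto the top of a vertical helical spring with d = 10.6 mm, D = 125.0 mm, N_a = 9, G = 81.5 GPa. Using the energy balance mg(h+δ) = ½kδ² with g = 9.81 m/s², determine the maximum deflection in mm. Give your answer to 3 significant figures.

k = Gd⁴/(8D³N_a) = (81.5×10³)(10.6⁴)/(8·125.0³·9) = 7.3168 N/mm
W = mg = 7.8 × 9.81 = 76.518 N
½kδ² − Wδ − Wh = 0 → δ = (W + √(W² + 2kWh))/k
δ = (76.518 + √(5855 + 154522))/7.3168 = (76.518 + 400.47)/7.3168 = 65.191 mm

65.2 mm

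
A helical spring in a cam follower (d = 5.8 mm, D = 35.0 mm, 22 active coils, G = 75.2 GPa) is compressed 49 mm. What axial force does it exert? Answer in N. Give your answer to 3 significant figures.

553 N

k = Gd⁴/(8D³N_a) = (75.2×10³)(5.8⁴)/(8·35.0³·22) = 11.278 N/mm
F = k·δ = 11.278 × 49 = 552.6 N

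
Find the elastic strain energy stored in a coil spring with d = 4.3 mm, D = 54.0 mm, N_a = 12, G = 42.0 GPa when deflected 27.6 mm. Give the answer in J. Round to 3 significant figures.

k = Gd⁴/(8D³N_a) = (42.0×10³)(4.3⁴)/(8·54.0³·12) = 0.94988 N/mm
U = ½kδ² = 0.5 × 0.94988 × 27.6² = 361.79 N·mm = 0.36179 J

0.362 J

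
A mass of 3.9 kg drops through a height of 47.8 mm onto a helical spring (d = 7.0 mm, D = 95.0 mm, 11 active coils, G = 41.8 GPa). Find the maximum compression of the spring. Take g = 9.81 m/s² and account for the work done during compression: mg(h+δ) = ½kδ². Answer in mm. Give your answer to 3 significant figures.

88.6 mm

k = Gd⁴/(8D³N_a) = (41.8×10³)(7.0⁴)/(8·95.0³·11) = 1.3302 N/mm
W = mg = 3.9 × 9.81 = 38.259 N
½kδ² − Wδ − Wh = 0 → δ = (W + √(W² + 2kWh))/k
δ = (38.259 + √(1463.8 + 4865.26))/1.3302 = (38.259 + 79.555)/1.3302 = 88.569 mm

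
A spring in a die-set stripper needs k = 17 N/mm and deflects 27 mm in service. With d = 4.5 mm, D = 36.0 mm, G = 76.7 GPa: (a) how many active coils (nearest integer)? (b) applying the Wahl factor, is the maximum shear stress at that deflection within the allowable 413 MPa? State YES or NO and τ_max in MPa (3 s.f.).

(a) 5 coils; (b) NO, τ_max = 542 MPa

N_a = Gd⁴/(8D³k) = (76.7×10³)(4.5⁴)/(8·36.0³·17) = 4.957 → N_a = 5
Actual rate k = Gd⁴/(8D³·5) = 16.853 N/mm
Working load F = kδ = 16.853·27 = 455.03 N
C = 36.0/4.5 = 8.0000; K_W = (4C−1)/(4C−4)+0.615/C = 1.1840
τ_max = K_W·8FD/(πd³) = 1.1840·457.77 = 542.01 MPa
τ_max > 413 MPa → exceeds allowable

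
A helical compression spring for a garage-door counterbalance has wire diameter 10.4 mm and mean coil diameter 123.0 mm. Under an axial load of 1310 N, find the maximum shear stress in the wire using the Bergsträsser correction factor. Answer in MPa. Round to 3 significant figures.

Spring index C = D/d = 123.0/10.4 = 11.8269
K_B = (4C+2)/(4C−3) = 49.308/44.308 = 1.1128
τ₀ = 8FD/(πd³) = 8·1310·123.0/(π·10.4³) = 1.28904e+06/3533.9 = 364.77 MPa
τ_max = K·τ₀ = 1.1128 × 364.77 = 405.93 MPa

406 MPa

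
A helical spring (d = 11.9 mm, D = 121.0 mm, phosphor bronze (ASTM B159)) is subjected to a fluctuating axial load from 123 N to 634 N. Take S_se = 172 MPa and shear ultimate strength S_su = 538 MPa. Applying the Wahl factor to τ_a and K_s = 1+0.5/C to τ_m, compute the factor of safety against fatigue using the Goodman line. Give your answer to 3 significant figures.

C = D/d = 121.0/11.9 = 10.1681; K_W = (4C−1)/(4C−4)+0.615/C = 1.1423; K_s = 1+0.5/C = 1.0492
F_a = (F_max−F_min)/2 = 255.5 N; F_m = (F_max+F_min)/2 = 378.5 N
τ_a = K_W·8F_aD/(πd³) = 1.1423 × 46.717 = 53.364 MPa
τ_m = K_s·8F_mD/(πd³) = 1.0492 × 69.207 = 72.61 MPa
Goodman: 1/n_f = τ_a/S_se + τ_m/S_su = 53.364/172 + 72.61/538 = 0.31026 + 0.13496 = 0.44522
n_f = 1/0.44522 = 2.246

2.25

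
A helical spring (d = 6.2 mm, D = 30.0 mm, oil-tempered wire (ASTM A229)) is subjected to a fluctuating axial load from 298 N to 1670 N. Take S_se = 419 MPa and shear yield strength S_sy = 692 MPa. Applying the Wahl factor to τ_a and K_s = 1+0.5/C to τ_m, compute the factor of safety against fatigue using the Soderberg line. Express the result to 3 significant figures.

C = D/d = 30.0/6.2 = 4.8387; K_W = (4C−1)/(4C−4)+0.615/C = 1.3225; K_s = 1+0.5/C = 1.1033
F_a = (F_max−F_min)/2 = 686 N; F_m = (F_max+F_min)/2 = 984 N
τ_a = K_W·8F_aD/(πd³) = 1.3225 × 219.89 = 290.8 MPa
τ_m = K_s·8F_mD/(πd³) = 1.1033 × 315.41 = 348.01 MPa
Soderberg: 1/n_f = τ_a/S_se + τ_m/S_sy = 290.8/419 + 348.01/692 = 0.69404 + 0.50290 = 1.1969
n_f = 1/1.1969 = 0.8355

0.835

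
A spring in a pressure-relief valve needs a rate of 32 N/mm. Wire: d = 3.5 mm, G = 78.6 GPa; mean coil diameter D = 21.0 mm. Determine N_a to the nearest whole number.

5

N_a = Gd⁴/(8D³k) = (78.6×10³ × 3.5⁴)/(8 × 21.0³ × 32)
    = 1.17949e+07 / 2.37082e+06 = 4.975 → 5 coils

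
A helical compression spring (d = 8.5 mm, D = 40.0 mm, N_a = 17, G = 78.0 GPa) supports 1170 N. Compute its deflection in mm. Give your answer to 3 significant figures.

k = Gd⁴/(8D³N_a) = (78.0×10³)(8.5⁴)/(8·40.0³·17) = 46.779 N/mm
δ = F/k = 1170 / 46.779 = 25.011 mm

25.0 mm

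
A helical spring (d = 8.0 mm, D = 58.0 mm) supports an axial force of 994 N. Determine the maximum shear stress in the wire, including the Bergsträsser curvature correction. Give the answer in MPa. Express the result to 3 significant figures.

Spring index C = D/d = 58.0/8.0 = 7.2500
K_B = (4C+2)/(4C−3) = 31.000/26.000 = 1.1923
τ₀ = 8FD/(πd³) = 8·994·58.0/(π·8.0³) = 461216/1608.5 = 286.74 MPa
τ_max = K·τ₀ = 1.1923 × 286.74 = 341.88 MPa

342 MPa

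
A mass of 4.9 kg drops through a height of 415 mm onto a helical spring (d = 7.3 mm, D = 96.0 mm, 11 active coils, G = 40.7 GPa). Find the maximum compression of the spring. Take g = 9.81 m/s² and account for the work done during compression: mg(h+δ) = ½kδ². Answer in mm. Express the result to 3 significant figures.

k = Gd⁴/(8D³N_a) = (40.7×10³)(7.3⁴)/(8·96.0³·11) = 1.4845 N/mm
W = mg = 4.9 × 9.81 = 48.069 N
½kδ² − Wδ − Wh = 0 → δ = (W + √(W² + 2kWh))/k
δ = (48.069 + √(2310.6 + 59228.8))/1.4845 = (48.069 + 248.07)/1.4845 = 199.48 mm

199 mm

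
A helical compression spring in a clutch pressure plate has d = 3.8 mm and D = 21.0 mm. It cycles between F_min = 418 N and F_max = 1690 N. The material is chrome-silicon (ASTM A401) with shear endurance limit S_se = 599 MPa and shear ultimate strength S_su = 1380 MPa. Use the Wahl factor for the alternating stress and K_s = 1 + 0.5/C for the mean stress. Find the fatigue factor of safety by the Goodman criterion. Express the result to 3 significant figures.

0.469

C = D/d = 21.0/3.8 = 5.5263; K_W = (4C−1)/(4C−4)+0.615/C = 1.2770; K_s = 1+0.5/C = 1.0905
F_a = (F_max−F_min)/2 = 636 N; F_m = (F_max+F_min)/2 = 1054 N
τ_a = K_W·8F_aD/(πd³) = 1.2770 × 619.82 = 791.5 MPa
τ_m = K_s·8F_mD/(πd³) = 1.0905 × 1027.2 = 1120.1 MPa
Goodman: 1/n_f = τ_a/S_se + τ_m/S_su = 791.5/599 + 1120.1/1380 = 1.32137 + 0.81168 = 2.1331
n_f = 1/2.1331 = 0.4688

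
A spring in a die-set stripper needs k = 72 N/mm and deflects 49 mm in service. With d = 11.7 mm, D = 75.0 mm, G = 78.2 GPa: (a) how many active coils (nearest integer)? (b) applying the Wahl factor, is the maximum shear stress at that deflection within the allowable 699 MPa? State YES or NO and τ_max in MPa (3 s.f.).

(a) 6 coils; (b) YES, τ_max = 522 MPa

N_a = Gd⁴/(8D³k) = (78.2×10³)(11.7⁴)/(8·75.0³·72) = 6.03 → N_a = 6
Actual rate k = Gd⁴/(8D³·6) = 72.364 N/mm
Working load F = kδ = 72.364·49 = 3545.9 N
C = 75.0/11.7 = 6.4103; K_W = (4C−1)/(4C−4)+0.615/C = 1.2346
τ_max = K_W·8FD/(πd³) = 1.2346·422.83 = 522.01 MPa
τ_max ≤ 699 MPa → acceptable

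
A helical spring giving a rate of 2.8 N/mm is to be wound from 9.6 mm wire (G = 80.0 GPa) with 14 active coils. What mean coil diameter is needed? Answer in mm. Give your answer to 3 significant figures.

129 mm

D = (Gd⁴/(8N_a·k))^(1/3) = (80.0×10³·9.6⁴/(8·14·2.8))^(1/3)
  = (2.1667e+06)^(1/3) = 129.3996 mm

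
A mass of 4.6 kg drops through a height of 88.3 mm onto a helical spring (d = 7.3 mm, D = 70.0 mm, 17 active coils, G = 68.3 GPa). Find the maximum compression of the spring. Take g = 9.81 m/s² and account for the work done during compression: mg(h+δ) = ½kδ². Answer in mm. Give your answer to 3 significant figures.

56.0 mm

k = Gd⁴/(8D³N_a) = (68.3×10³)(7.3⁴)/(8·70.0³·17) = 4.1579 N/mm
W = mg = 4.6 × 9.81 = 45.126 N
½kδ² − Wδ − Wh = 0 → δ = (W + √(W² + 2kWh))/k
δ = (45.126 + √(2036.4 + 33135.7))/4.1579 = (45.126 + 187.54)/4.1579 = 55.957 mm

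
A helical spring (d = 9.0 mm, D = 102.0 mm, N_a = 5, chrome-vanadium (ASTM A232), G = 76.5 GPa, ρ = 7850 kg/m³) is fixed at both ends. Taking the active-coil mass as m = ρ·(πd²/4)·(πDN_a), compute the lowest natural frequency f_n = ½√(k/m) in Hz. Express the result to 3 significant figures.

k = Gd⁴/(8D³N_a) = (76.5×10³)(9.0⁴)/(8·102.0³·5) = 11.824 N/mm = 11824 N/m
Wire length L = πDN_a = π·102.0·5 = 1602.2 mm
m = ρ·(πd²/4)·L = 7850 × 63.617×10⁻⁶ m² × 1.6022 m = 0.80014 kg
f_n = ½√(k/m) = 0.5·√(11824/0.80014) = 0.5·√(14778) = 60.782 Hz

60.8 Hz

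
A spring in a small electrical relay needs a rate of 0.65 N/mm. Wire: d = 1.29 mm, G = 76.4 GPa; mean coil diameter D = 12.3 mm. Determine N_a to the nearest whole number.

22

N_a = Gd⁴/(8D³k) = (76.4×10³ × 1.29⁴)/(8 × 12.3³ × 0.65)
    = 211569 / 9676.51 = 21.86 → 22 coils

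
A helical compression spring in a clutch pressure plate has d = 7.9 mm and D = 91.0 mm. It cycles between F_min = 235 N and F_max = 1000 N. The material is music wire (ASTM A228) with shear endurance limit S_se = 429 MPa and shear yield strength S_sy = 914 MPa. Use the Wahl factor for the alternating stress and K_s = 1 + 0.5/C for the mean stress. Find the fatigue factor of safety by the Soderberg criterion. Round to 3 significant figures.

1.25

C = D/d = 91.0/7.9 = 11.5190; K_W = (4C−1)/(4C−4)+0.615/C = 1.1247; K_s = 1+0.5/C = 1.0434
F_a = (F_max−F_min)/2 = 382.5 N; F_m = (F_max+F_min)/2 = 617.5 N
τ_a = K_W·8F_aD/(πd³) = 1.1247 × 179.78 = 202.19 MPa
τ_m = K_s·8F_mD/(πd³) = 1.0434 × 290.23 = 302.82 MPa
Soderberg: 1/n_f = τ_a/S_se + τ_m/S_sy = 202.19/429 + 302.82/914 = 0.47131 + 0.33132 = 0.80263
n_f = 1/0.80263 = 1.246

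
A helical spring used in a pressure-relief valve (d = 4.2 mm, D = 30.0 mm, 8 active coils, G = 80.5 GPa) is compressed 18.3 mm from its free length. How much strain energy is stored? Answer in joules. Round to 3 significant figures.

2.43 J

k = Gd⁴/(8D³N_a) = (80.5×10³)(4.2⁴)/(8·30.0³·8) = 14.496 N/mm
U = ½kδ² = 0.5 × 14.496 × 18.3² = 2427.3 N·mm = 2.4273 J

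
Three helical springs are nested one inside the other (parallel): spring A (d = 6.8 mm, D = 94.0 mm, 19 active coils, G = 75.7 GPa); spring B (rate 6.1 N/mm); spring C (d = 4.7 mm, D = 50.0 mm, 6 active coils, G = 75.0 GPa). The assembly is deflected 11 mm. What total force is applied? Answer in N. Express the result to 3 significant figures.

148 N

k_A = Gd⁴/(8D³N_a) = (75.7×10³)(6.8⁴)/(8·94.0³·19) = 1.282 N/mm
k_C = Gd⁴/(8D³N_a) = (75.0×10³)(4.7⁴)/(8·50.0³·6) = 6.0996 N/mm
Parallel: k_eq = 1.282 + 6.1 + 6.0996 = 13.482 N/mm
F = k_eq·δ = 13.482·11 = 148.3 N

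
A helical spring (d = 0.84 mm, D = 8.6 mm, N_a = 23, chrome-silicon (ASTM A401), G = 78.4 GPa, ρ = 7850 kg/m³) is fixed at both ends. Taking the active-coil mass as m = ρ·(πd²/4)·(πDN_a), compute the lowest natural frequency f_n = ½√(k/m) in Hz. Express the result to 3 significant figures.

k = Gd⁴/(8D³N_a) = (78.4×10³)(0.84⁴)/(8·8.6³·23) = 0.33352 N/mm = 333.52 N/m
Wire length L = πDN_a = π·8.6·23 = 621.41 mm
m = ρ·(πd²/4)·L = 7850 × 0.55418×10⁻⁶ m² × 0.62141 m = 0.0027033 kg
f_n = ½√(k/m) = 0.5·√(333.52/0.0027033) = 0.5·√(1.2337e+05) = 175.62 Hz

176 Hz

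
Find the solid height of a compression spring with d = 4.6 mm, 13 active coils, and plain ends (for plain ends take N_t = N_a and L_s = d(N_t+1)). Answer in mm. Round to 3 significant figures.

64.4 mm

plain ends: N_t = N_a = 13
L_s = d·(N_t+1) = 4.6 × 14 = 64.4 mm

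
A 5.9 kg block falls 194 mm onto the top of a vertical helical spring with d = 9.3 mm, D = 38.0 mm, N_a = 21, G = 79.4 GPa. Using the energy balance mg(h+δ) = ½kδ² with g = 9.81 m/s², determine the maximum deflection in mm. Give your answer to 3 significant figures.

19.6 mm

k = Gd⁴/(8D³N_a) = (79.4×10³)(9.3⁴)/(8·38.0³·21) = 64.431 N/mm
W = mg = 5.9 × 9.81 = 57.879 N
½kδ² − Wδ − Wh = 0 → δ = (W + √(W² + 2kWh))/k
δ = (57.879 + √(3350 + 1.44692e+06))/64.431 = (57.879 + 1204.3)/64.431 = 19.589 mm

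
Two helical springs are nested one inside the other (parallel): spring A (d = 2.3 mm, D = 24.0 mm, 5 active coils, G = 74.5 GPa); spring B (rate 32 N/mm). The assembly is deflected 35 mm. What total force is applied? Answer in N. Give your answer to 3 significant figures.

1250 N

k_A = Gd⁴/(8D³N_a) = (74.5×10³)(2.3⁴)/(8·24.0³·5) = 3.7703 N/mm
Parallel: k_eq = 3.7703 + 32 = 35.77 N/mm
F = k_eq·δ = 35.77·35 = 1252 N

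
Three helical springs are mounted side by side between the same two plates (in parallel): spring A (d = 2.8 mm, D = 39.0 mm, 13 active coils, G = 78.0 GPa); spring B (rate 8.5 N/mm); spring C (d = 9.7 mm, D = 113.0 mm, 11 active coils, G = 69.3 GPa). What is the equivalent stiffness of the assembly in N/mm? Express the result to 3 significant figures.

14.1 N/mm

k_A = Gd⁴/(8D³N_a) = (78.0×10³)(2.8⁴)/(8·39.0³·13) = 0.77714 N/mm
k_C = Gd⁴/(8D³N_a) = (69.3×10³)(9.7⁴)/(8·113.0³·11) = 4.8317 N/mm
Parallel: k_eq = 0.77714 + 8.5 + 4.8317 = 14.109 N/mm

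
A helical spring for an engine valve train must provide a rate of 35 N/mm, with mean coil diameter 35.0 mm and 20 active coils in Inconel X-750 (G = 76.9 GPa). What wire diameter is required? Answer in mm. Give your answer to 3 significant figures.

7.48 mm

d = (8D³N_a·k / G)^(1/4) = (8·35.0³·20·35 / (76.9×10³))^0.25
  = (3122.2)^0.25 = 7.4751 mm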